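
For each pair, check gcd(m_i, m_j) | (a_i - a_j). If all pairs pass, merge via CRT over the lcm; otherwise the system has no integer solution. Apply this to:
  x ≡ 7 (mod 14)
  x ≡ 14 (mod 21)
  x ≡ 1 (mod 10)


Moduli 14, 21, 10 are not pairwise coprime, so CRT works modulo lcm(m_i) when all pairwise compatibility conditions hold.
Pairwise compatibility: gcd(m_i, m_j) must divide a_i - a_j for every pair.
Merge one congruence at a time:
  Start: x ≡ 7 (mod 14).
  Combine with x ≡ 14 (mod 21): gcd(14, 21) = 7; 14 - 7 = 7, which IS divisible by 7, so compatible.
    Write x = 7 + 14·t and substitute into x ≡ 14 (mod 21): 14·t ≡ 14 − 7 = 7 (mod 21).
    Divide the congruence (and modulus) by g = 7: 2·t ≡ 1 (mod 3).
    The inverse of 2 mod 3 is 2 (since 2·2 = 4 = 1·3 + 1), so t ≡ 2·1 = 2 ≡ 2 (mod 3).
    Then x = 7 + 14·2 = 35, valid modulo lcm(14, 21) = 42: x ≡ 35 (mod 42).
  Combine with x ≡ 1 (mod 10): gcd(42, 10) = 2; 1 - 35 = -34, which IS divisible by 2, so compatible.
    Write x = 35 + 42·t and substitute into x ≡ 1 (mod 10): 42·t ≡ 1 − 35 = -34 (mod 10).
    Divide the congruence (and modulus) by g = 2: 21·t ≡ -17 (mod 5).
    Reduce coefficients mod 5: 1·t ≡ 3 (mod 5).
    So t ≡ 3 (mod 5).
    Then x = 35 + 42·3 = 161, valid modulo lcm(42, 10) = 210: x ≡ 161 (mod 210).
Verify: 161 mod 14 = 7, 161 mod 21 = 14, 161 mod 10 = 1.

x ≡ 161 (mod 210).


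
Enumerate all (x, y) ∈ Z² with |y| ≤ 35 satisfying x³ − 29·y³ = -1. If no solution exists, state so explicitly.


The equation is x³ - 29y³ = -1. For fixed y, x³ = 29·y³ − 1, so a solution requires the RHS to be a perfect cube.
Strategy: iterate y from -35 to 35, compute RHS = 29·y³ − 1, and check whether it is a (positive or negative) perfect cube.
Check small values of y:
  y = 0: RHS = -1 = (-1)³ ⇒ x = -1 works.
  y = 1: RHS = 28 is not a perfect cube.
  y = -1: RHS = -30 is not a perfect cube.
  y = 2: RHS = 231 is not a perfect cube.
  y = -2: RHS = -233 is not a perfect cube.
  y = 3: RHS = 782 is not a perfect cube.
  y = -3: RHS = -784 is not a perfect cube.
Continuing the search up to |y| = 35 finds no further solutions beyond those listed.
Collected solutions: (-1, 0).

Solutions (with |y| ≤ 35): (-1, 0).


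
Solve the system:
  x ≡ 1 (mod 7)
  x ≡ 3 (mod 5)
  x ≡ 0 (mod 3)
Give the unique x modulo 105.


Moduli 7, 5, 3 are pairwise coprime; by CRT there is a unique solution modulo M = 7 · 5 · 3 = 105.
Solve pairwise, accumulating the modulus:
  Start with x ≡ 1 (mod 7).
  Combine with x ≡ 3 (mod 5): since gcd(7, 5) = 1, we get a unique residue mod 35.
    Write x = 1 + 7·t and substitute into x ≡ 3 (mod 5): 7·t ≡ 3 − 1 = 2 (mod 5).
    Reduce coefficients mod 5: 2·t ≡ 2 (mod 5).
    The inverse of 2 mod 5 is 3 (since 2·3 = 6 = 1·5 + 1), so t ≡ 3·2 = 6 ≡ 1 (mod 5).
    Then x = 1 + 7·1 = 8, valid modulo lcm(7, 5) = 35: x ≡ 8 (mod 35).
  Combine with x ≡ 0 (mod 3): since gcd(35, 3) = 1, we get a unique residue mod 105.
    Write x = 8 + 35·t and substitute into x ≡ 0 (mod 3): 35·t ≡ 0 − 8 = -8 (mod 3).
    Reduce coefficients mod 3: 2·t ≡ 1 (mod 3).
    The inverse of 2 mod 3 is 2 (since 2·2 = 4 = 1·3 + 1), so t ≡ 2·1 = 2 ≡ 2 (mod 3).
    Then x = 8 + 35·2 = 78, valid modulo lcm(35, 3) = 105: x ≡ 78 (mod 105).
Verify: 78 mod 7 = 1 ✓, 78 mod 5 = 3 ✓, 78 mod 3 = 0 ✓.

x ≡ 78 (mod 105).


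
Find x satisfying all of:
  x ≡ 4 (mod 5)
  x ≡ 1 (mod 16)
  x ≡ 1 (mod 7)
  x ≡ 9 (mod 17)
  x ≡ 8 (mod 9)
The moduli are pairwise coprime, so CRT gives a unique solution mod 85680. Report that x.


Product of moduli M = 5 · 16 · 7 · 17 · 9 = 85680.
Merge one congruence at a time:
  Start: x ≡ 4 (mod 5).
  Combine with x ≡ 1 (mod 16); new modulus lcm = 80.
    Write x = 4 + 5·t and substitute into x ≡ 1 (mod 16): 5·t ≡ 1 − 4 = -3 (mod 16).
    Reduce coefficients mod 16: 5·t ≡ 13 (mod 16).
    The inverse of 5 mod 16 is 13 (since 5·13 = 65 = 4·16 + 1), so t ≡ 13·13 = 169 ≡ 9 (mod 16).
    Then x = 4 + 5·9 = 49, valid modulo lcm(5, 16) = 80: x ≡ 49 (mod 80).
  Combine with x ≡ 1 (mod 7); new modulus lcm = 560.
    Write x = 49 + 80·t and substitute into x ≡ 1 (mod 7): 80·t ≡ 1 − 49 = -48 (mod 7).
    Reduce coefficients mod 7: 3·t ≡ 1 (mod 7).
    The inverse of 3 mod 7 is 5 (since 3·5 = 15 = 2·7 + 1), so t ≡ 5·1 = 5 ≡ 5 (mod 7).
    Then x = 49 + 80·5 = 449, valid modulo lcm(80, 7) = 560: x ≡ 449 (mod 560).
  Combine with x ≡ 9 (mod 17); new modulus lcm = 9520.
    Write x = 449 + 560·t and substitute into x ≡ 9 (mod 17): 560·t ≡ 9 − 449 = -440 (mod 17).
    Reduce coefficients mod 17: 16·t ≡ 2 (mod 17).
    The inverse of 16 mod 17 is 16 (since 16·16 = 256 = 15·17 + 1), so t ≡ 16·2 = 32 ≡ 15 (mod 17).
    Then x = 449 + 560·15 = 8849, valid modulo lcm(560, 17) = 9520: x ≡ 8849 (mod 9520).
  Combine with x ≡ 8 (mod 9); new modulus lcm = 85680.
    Write x = 8849 + 9520·t and substitute into x ≡ 8 (mod 9): 9520·t ≡ 8 − 8849 = -8841 (mod 9).
    Reduce coefficients mod 9: 7·t ≡ 6 (mod 9).
    The inverse of 7 mod 9 is 4 (since 7·4 = 28 = 3·9 + 1), so t ≡ 4·6 = 24 ≡ 6 (mod 9).
    Then x = 8849 + 9520·6 = 65969, valid modulo lcm(9520, 9) = 85680: x ≡ 65969 (mod 85680).
Verify against each original: 65969 mod 5 = 4, 65969 mod 16 = 1, 65969 mod 7 = 1, 65969 mod 17 = 9, 65969 mod 9 = 8.

x ≡ 65969 (mod 85680).


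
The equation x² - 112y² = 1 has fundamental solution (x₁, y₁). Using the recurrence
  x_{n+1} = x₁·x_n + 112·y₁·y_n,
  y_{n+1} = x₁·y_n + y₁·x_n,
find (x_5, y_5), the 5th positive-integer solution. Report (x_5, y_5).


Step 1: Find the fundamental solution (x₁, y₁) of x² - 112y² = 1.
  Expand √112 as a continued fraction. a₀ = ⌊√112⌋ = 10; iterate m_{k+1} = d_k·a_k − m_k, d_{k+1} = (112 − m_{k+1}²)/d_k, a_{k+1} = ⌊(a₀ + m_{k+1})/d_{k+1}⌋ (starting m₀ = 0, d₀ = 1), with convergents p_k = a_k·p_{k-1} + p_{k-2}, q_k = a_k·q_{k-1} + q_{k-2} (p₋₁ = 1, q₋₁ = 0):
  k = 0: a₀ = 10; p₀/q₀ = 10/1; p₀² − 112·q₀² = 100 − 112 = -12.
  k = 1: m = 10, d = 12, a = ⌊(10 + 10)/12⌋ = 1; p/q = (1·10 + 1)/(1·1 + 0) = 11/1; p² − 112·q² = 121 − 112 = 9.
  k = 2: m = 2, d = 9, a = ⌊(10 + 2)/9⌋ = 1; p/q = (1·11 + 10)/(1·1 + 1) = 21/2; p² − 112·q² = 441 − 448 = -7.
  k = 3: m = 7, d = 7, a = ⌊(10 + 7)/7⌋ = 2; p/q = (2·21 + 11)/(2·2 + 1) = 53/5; p² − 112·q² = 2809 − 2800 = 9.
  k = 4: m = 7, d = 9, a = ⌊(10 + 7)/9⌋ = 1; p/q = (1·53 + 21)/(1·5 + 2) = 74/7; p² − 112·q² = 5476 − 5488 = -12.
  k = 5: m = 2, d = 12, a = ⌊(10 + 2)/12⌋ = 1; p/q = (1·74 + 53)/(1·7 + 5) = 127/12; p² − 112·q² = 16129 − 16128 = 1.
  The first convergent with p² − 112·q² = 1 gives the fundamental solution (x₁, y₁) = (127, 12).
Step 2: Apply the recurrence (x_{n+1}, y_{n+1}) = (x₁x_n + 112y₁y_n, x₁y_n + y₁x_n) repeatedly.
  From (x_1, y_1) = (127, 12): x_2 = 127·127 + 112·12·12 = 32257; y_2 = 127·12 + 12·127 = 3048.
  From (x_2, y_2) = (32257, 3048): x_3 = 127·32257 + 112·12·3048 = 8193151; y_3 = 127·3048 + 12·32257 = 774180.
  From (x_3, y_3) = (8193151, 774180): x_4 = 127·8193151 + 112·12·774180 = 2081028097; y_4 = 127·774180 + 12·8193151 = 196638672.
  From (x_4, y_4) = (2081028097, 196638672): x_5 = 127·2081028097 + 112·12·196638672 = 528572943487; y_5 = 127·196638672 + 12·2081028097 = 49945448508.
Step 3: Verify x_5² - 112·y_5² = 279389356586511295719169 - 279389356586511295719168 = 1 (should be 1). ✓

(x_1, y_1) = (127, 12); (x_5, y_5) = (528572943487, 49945448508).


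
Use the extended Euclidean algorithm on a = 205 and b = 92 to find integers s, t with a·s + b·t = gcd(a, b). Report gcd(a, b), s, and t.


Euclidean algorithm on (205, 92) — divide until remainder is 0:
  205 = 2 · 92 + 21
  92 = 4 · 21 + 8
  21 = 2 · 8 + 5
  8 = 1 · 5 + 3
  5 = 1 · 3 + 2
  3 = 1 · 2 + 1
  2 = 2 · 1 + 0
gcd(205, 92) = 1.
Track Bezout coefficients alongside the remainders: start with r₀ = 205 = a·1 + b·0 (s = 1, t = 0) and r₁ = 92 = a·0 + b·1 (s = 0, t = 1); each new remainder r_{k+1} = r_{k-1} − q_k·r_k inherits s_{k+1} = s_{k-1} − q_k·s_k, t_{k+1} = t_{k-1} − q_k·t_k, so r_k = a·s_k + b·t_k at every step:
  q = 2: r = 21, s = 1 − 2·0 = 1, t = 0 − 2·1 = -2  (check: 205·1 + 92·(-2) = 21)
  q = 4: r = 8, s = 0 − 4·1 = -4, t = 1 − 4·(-2) = 9  (check: 205·(-4) + 92·9 = 8)
  q = 2: r = 5, s = 1 − 2·(-4) = 9, t = -2 − 2·9 = -20  (check: 205·9 + 92·(-20) = 5)
  q = 1: r = 3, s = -4 − 1·9 = -13, t = 9 − 1·(-20) = 29  (check: 205·(-13) + 92·29 = 3)
  q = 1: r = 2, s = 9 − 1·(-13) = 22, t = -20 − 1·29 = -49  (check: 205·22 + 92·(-49) = 2)
  q = 1: r = 1, s = -13 − 1·22 = -35, t = 29 − 1·(-49) = 78  (check: 205·(-35) + 92·78 = 1)
The row with r = 1 (the gcd) gives the Bezout coefficients s = -35, t = 78.
Result: 205 · (-35) + 92 · (78) = 1.

gcd(205, 92) = 1; s = -35, t = 78 (check: 205·(-35) + 92·78 = 1).


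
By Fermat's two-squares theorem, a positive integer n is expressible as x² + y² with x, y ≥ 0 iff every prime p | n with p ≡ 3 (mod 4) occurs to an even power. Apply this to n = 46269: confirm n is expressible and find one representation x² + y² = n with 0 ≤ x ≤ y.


Step 1: Factor n = 46269 = 3^2 · 53 · 97.
Step 2: Check the mod-4 condition on each prime factor: 3 ≡ 3 (mod 4), exponent 2 (must be even); 53 ≡ 1 (mod 4), exponent 1; 97 ≡ 1 (mod 4), exponent 1.
All primes ≡ 3 (mod 4) appear to even exponent (or don't appear), so by the two-squares theorem n IS expressible as a sum of two squares.
Step 3: Build a representation. Group n = k² · m with k = 3 and m = 53 · 97 = 5141 (a product of primes ≡ 1 (mod 4)); a representation of m scales to one of n via (k·x)² + (k·y)² = k²(x² + y²). Each prime p ≡ 1 (mod 4) is itself a sum of two squares; find a² by testing p − a² for a perfect square:
  53: 53 − 1² = 52, 53 − 2² = 49 = 7² ⇒ 53 = 2² + 7².
  97: 97 − 1² = 96, 97 − 2² = 93, 97 − 3² = 88, 97 − 4² = 81 = 9² ⇒ 97 = 4² + 9².
  Combine using the Brahmagupta–Fibonacci identity (a² + b²)(c² + d²) = (ac − bd)² + (ad + bc)² = (ac + bd)² + (ad − bc)²:
  53 · 97 = 5141: from (2² + 7²)(4² + 9²), take (2·4 − 7·9, 2·9 + 7·4) = (8 − 63, 18 + 28) = (-55, 46); dropping signs (only squares matter) gives (55, 46); check 55² + 46² = 3025 + 2116 = 5141 ✓.
  Scale by k = 3: (3·55, 3·46) = (165, 138).
Step 4: Order so x ≤ y and verify: 138² + 165² = 19044 + 27225 = 46269 = n. ✓

n = 46269 = 138² + 165² (one valid representation with x ≤ y).


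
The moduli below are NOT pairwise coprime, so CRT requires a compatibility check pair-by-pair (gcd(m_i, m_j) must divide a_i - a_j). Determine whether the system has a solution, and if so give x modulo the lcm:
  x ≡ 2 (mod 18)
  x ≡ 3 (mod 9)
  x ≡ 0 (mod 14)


Moduli 18, 9, 14 are not pairwise coprime, so CRT works modulo lcm(m_i) when all pairwise compatibility conditions hold.
Pairwise compatibility: gcd(m_i, m_j) must divide a_i - a_j for every pair.
Merge one congruence at a time:
  Start: x ≡ 2 (mod 18).
  Combine with x ≡ 3 (mod 9): gcd(18, 9) = 9, and 3 - 2 = 1 is NOT divisible by 9.
    ⇒ system is inconsistent (no integer solution).

No solution (the system is inconsistent).


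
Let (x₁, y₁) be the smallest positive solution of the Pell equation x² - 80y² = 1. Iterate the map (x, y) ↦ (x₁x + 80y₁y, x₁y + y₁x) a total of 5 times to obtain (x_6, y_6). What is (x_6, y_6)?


Step 1: Find the fundamental solution (x₁, y₁) of x² - 80y² = 1.
  Expand √80 as a continued fraction. a₀ = ⌊√80⌋ = 8; iterate m_{k+1} = d_k·a_k − m_k, d_{k+1} = (80 − m_{k+1}²)/d_k, a_{k+1} = ⌊(a₀ + m_{k+1})/d_{k+1}⌋ (starting m₀ = 0, d₀ = 1), with convergents p_k = a_k·p_{k-1} + p_{k-2}, q_k = a_k·q_{k-1} + q_{k-2} (p₋₁ = 1, q₋₁ = 0):
  k = 0: a₀ = 8; p₀/q₀ = 8/1; p₀² − 80·q₀² = 64 − 80 = -16.
  k = 1: m = 8, d = 16, a = ⌊(8 + 8)/16⌋ = 1; p/q = (1·8 + 1)/(1·1 + 0) = 9/1; p² − 80·q² = 81 − 80 = 1.
  The first convergent with p² − 80·q² = 1 gives the fundamental solution (x₁, y₁) = (9, 1).
Step 2: Apply the recurrence (x_{n+1}, y_{n+1}) = (x₁x_n + 80y₁y_n, x₁y_n + y₁x_n) repeatedly.
  From (x_1, y_1) = (9, 1): x_2 = 9·9 + 80·1·1 = 161; y_2 = 9·1 + 1·9 = 18.
  From (x_2, y_2) = (161, 18): x_3 = 9·161 + 80·1·18 = 2889; y_3 = 9·18 + 1·161 = 323.
  From (x_3, y_3) = (2889, 323): x_4 = 9·2889 + 80·1·323 = 51841; y_4 = 9·323 + 1·2889 = 5796.
  From (x_4, y_4) = (51841, 5796): x_5 = 9·51841 + 80·1·5796 = 930249; y_5 = 9·5796 + 1·51841 = 104005.
  From (x_5, y_5) = (930249, 104005): x_6 = 9·930249 + 80·1·104005 = 16692641; y_6 = 9·104005 + 1·930249 = 1866294.
Step 3: Verify x_6² - 80·y_6² = 278644263554881 - 278644263554880 = 1 (should be 1). ✓

(x_1, y_1) = (9, 1); (x_6, y_6) = (16692641, 1866294).


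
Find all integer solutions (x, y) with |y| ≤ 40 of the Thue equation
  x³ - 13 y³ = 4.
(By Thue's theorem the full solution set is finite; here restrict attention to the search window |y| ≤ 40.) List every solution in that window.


The equation is x³ - 13y³ = 4. For fixed y, x³ = 13·y³ + 4, so a solution requires the RHS to be a perfect cube.
Strategy: iterate y from -40 to 40, compute RHS = 13·y³ + 4, and check whether it is a (positive or negative) perfect cube.
Check small values of y:
  y = 0: RHS = 4 is not a perfect cube.
  y = 1: RHS = 17 is not a perfect cube.
  y = -1: RHS = -9 is not a perfect cube.
  y = 2: RHS = 108 is not a perfect cube.
  y = -2: RHS = -100 is not a perfect cube.
  y = 3: RHS = 355 is not a perfect cube.
  y = -3: RHS = -347 is not a perfect cube.
Continuing the search up to |y| = 40 finds no solutions either.
No (x, y) in the scanned range satisfies the equation.

No integer solutions with |y| ≤ 40.


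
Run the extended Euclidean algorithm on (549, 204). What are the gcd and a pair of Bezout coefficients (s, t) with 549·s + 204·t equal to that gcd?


Euclidean algorithm on (549, 204) — divide until remainder is 0:
  549 = 2 · 204 + 141
  204 = 1 · 141 + 63
  141 = 2 · 63 + 15
  63 = 4 · 15 + 3
  15 = 5 · 3 + 0
gcd(549, 204) = 3.
Track Bezout coefficients alongside the remainders: start with r₀ = 549 = a·1 + b·0 (s = 1, t = 0) and r₁ = 204 = a·0 + b·1 (s = 0, t = 1); each new remainder r_{k+1} = r_{k-1} − q_k·r_k inherits s_{k+1} = s_{k-1} − q_k·s_k, t_{k+1} = t_{k-1} − q_k·t_k, so r_k = a·s_k + b·t_k at every step:
  q = 2: r = 141, s = 1 − 2·0 = 1, t = 0 − 2·1 = -2  (check: 549·1 + 204·(-2) = 141)
  q = 1: r = 63, s = 0 − 1·1 = -1, t = 1 − 1·(-2) = 3  (check: 549·(-1) + 204·3 = 63)
  q = 2: r = 15, s = 1 − 2·(-1) = 3, t = -2 − 2·3 = -8  (check: 549·3 + 204·(-8) = 15)
  q = 4: r = 3, s = -1 − 4·3 = -13, t = 3 − 4·(-8) = 35  (check: 549·(-13) + 204·35 = 3)
The row with r = 3 (the gcd) gives the Bezout coefficients s = -13, t = 35.
Result: 549 · (-13) + 204 · (35) = 3.

gcd(549, 204) = 3; s = -13, t = 35 (check: 549·(-13) + 204·35 = 3).


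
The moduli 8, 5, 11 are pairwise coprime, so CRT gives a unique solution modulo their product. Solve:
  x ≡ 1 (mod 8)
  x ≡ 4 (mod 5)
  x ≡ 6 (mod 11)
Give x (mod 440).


Moduli 8, 5, 11 are pairwise coprime; by CRT there is a unique solution modulo M = 8 · 5 · 11 = 440.
Solve pairwise, accumulating the modulus:
  Start with x ≡ 1 (mod 8).
  Combine with x ≡ 4 (mod 5): since gcd(8, 5) = 1, we get a unique residue mod 40.
    Write x = 1 + 8·t and substitute into x ≡ 4 (mod 5): 8·t ≡ 4 − 1 = 3 (mod 5).
    Reduce coefficients mod 5: 3·t ≡ 3 (mod 5).
    The inverse of 3 mod 5 is 2 (since 3·2 = 6 = 1·5 + 1), so t ≡ 2·3 = 6 ≡ 1 (mod 5).
    Then x = 1 + 8·1 = 9, valid modulo lcm(8, 5) = 40: x ≡ 9 (mod 40).
  Combine with x ≡ 6 (mod 11): since gcd(40, 11) = 1, we get a unique residue mod 440.
    Write x = 9 + 40·t and substitute into x ≡ 6 (mod 11): 40·t ≡ 6 − 9 = -3 (mod 11).
    Reduce coefficients mod 11: 7·t ≡ 8 (mod 11).
    The inverse of 7 mod 11 is 8 (since 7·8 = 56 = 5·11 + 1), so t ≡ 8·8 = 64 ≡ 9 (mod 11).
    Then x = 9 + 40·9 = 369, valid modulo lcm(40, 11) = 440: x ≡ 369 (mod 440).
Verify: 369 mod 8 = 1 ✓, 369 mod 5 = 4 ✓, 369 mod 11 = 6 ✓.

x ≡ 369 (mod 440).


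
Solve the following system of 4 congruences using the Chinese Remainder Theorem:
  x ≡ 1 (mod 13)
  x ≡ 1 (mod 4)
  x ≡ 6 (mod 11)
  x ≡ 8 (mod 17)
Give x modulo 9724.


Product of moduli M = 13 · 4 · 11 · 17 = 9724.
Merge one congruence at a time:
  Start: x ≡ 1 (mod 13).
  Combine with x ≡ 1 (mod 4); new modulus lcm = 52.
    Write x = 1 + 13·t and substitute into x ≡ 1 (mod 4): 13·t ≡ 1 − 1 = 0 (mod 4).
    Reduce coefficients mod 4: 1·t ≡ 0 (mod 4).
    So t ≡ 0 (mod 4).
    Then x = 1 + 13·0 = 1, valid modulo lcm(13, 4) = 52: x ≡ 1 (mod 52).
  Combine with x ≡ 6 (mod 11); new modulus lcm = 572.
    Write x = 1 + 52·t and substitute into x ≡ 6 (mod 11): 52·t ≡ 6 − 1 = 5 (mod 11).
    Reduce coefficients mod 11: 8·t ≡ 5 (mod 11).
    The inverse of 8 mod 11 is 7 (since 8·7 = 56 = 5·11 + 1), so t ≡ 7·5 = 35 ≡ 2 (mod 11).
    Then x = 1 + 52·2 = 105, valid modulo lcm(52, 11) = 572: x ≡ 105 (mod 572).
  Combine with x ≡ 8 (mod 17); new modulus lcm = 9724.
    Write x = 105 + 572·t and substitute into x ≡ 8 (mod 17): 572·t ≡ 8 − 105 = -97 (mod 17).
    Reduce coefficients mod 17: 11·t ≡ 5 (mod 17).
    The inverse of 11 mod 17 is 14 (since 11·14 = 154 = 9·17 + 1), so t ≡ 14·5 = 70 ≡ 2 (mod 17).
    Then x = 105 + 572·2 = 1249, valid modulo lcm(572, 17) = 9724: x ≡ 1249 (mod 9724).
Verify against each original: 1249 mod 13 = 1, 1249 mod 4 = 1, 1249 mod 11 = 6, 1249 mod 17 = 8.

x ≡ 1249 (mod 9724).


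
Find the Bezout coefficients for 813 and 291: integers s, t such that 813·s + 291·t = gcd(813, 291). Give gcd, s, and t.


Euclidean algorithm on (813, 291) — divide until remainder is 0:
  813 = 2 · 291 + 231
  291 = 1 · 231 + 60
  231 = 3 · 60 + 51
  60 = 1 · 51 + 9
  51 = 5 · 9 + 6
  9 = 1 · 6 + 3
  6 = 2 · 3 + 0
gcd(813, 291) = 3.
Track Bezout coefficients alongside the remainders: start with r₀ = 813 = a·1 + b·0 (s = 1, t = 0) and r₁ = 291 = a·0 + b·1 (s = 0, t = 1); each new remainder r_{k+1} = r_{k-1} − q_k·r_k inherits s_{k+1} = s_{k-1} − q_k·s_k, t_{k+1} = t_{k-1} − q_k·t_k, so r_k = a·s_k + b·t_k at every step:
  q = 2: r = 231, s = 1 − 2·0 = 1, t = 0 − 2·1 = -2  (check: 813·1 + 291·(-2) = 231)
  q = 1: r = 60, s = 0 − 1·1 = -1, t = 1 − 1·(-2) = 3  (check: 813·(-1) + 291·3 = 60)
  q = 3: r = 51, s = 1 − 3·(-1) = 4, t = -2 − 3·3 = -11  (check: 813·4 + 291·(-11) = 51)
  q = 1: r = 9, s = -1 − 1·4 = -5, t = 3 − 1·(-11) = 14  (check: 813·(-5) + 291·14 = 9)
  q = 5: r = 6, s = 4 − 5·(-5) = 29, t = -11 − 5·14 = -81  (check: 813·29 + 291·(-81) = 6)
  q = 1: r = 3, s = -5 − 1·29 = -34, t = 14 − 1·(-81) = 95  (check: 813·(-34) + 291·95 = 3)
The row with r = 3 (the gcd) gives the Bezout coefficients s = -34, t = 95.
Result: 813 · (-34) + 291 · (95) = 3.

gcd(813, 291) = 3; s = -34, t = 95 (check: 813·(-34) + 291·95 = 3).


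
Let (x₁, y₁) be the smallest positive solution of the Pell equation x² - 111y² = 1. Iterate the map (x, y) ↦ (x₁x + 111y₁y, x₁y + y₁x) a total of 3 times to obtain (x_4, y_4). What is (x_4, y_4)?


Step 1: Find the fundamental solution (x₁, y₁) of x² - 111y² = 1.
  Expand √111 as a continued fraction. a₀ = ⌊√111⌋ = 10; iterate m_{k+1} = d_k·a_k − m_k, d_{k+1} = (111 − m_{k+1}²)/d_k, a_{k+1} = ⌊(a₀ + m_{k+1})/d_{k+1}⌋ (starting m₀ = 0, d₀ = 1), with convergents p_k = a_k·p_{k-1} + p_{k-2}, q_k = a_k·q_{k-1} + q_{k-2} (p₋₁ = 1, q₋₁ = 0):
  k = 0: a₀ = 10; p₀/q₀ = 10/1; p₀² − 111·q₀² = 100 − 111 = -11.
  k = 1: m = 10, d = 11, a = ⌊(10 + 10)/11⌋ = 1; p/q = (1·10 + 1)/(1·1 + 0) = 11/1; p² − 111·q² = 121 − 111 = 10.
  k = 2: m = 1, d = 10, a = ⌊(10 + 1)/10⌋ = 1; p/q = (1·11 + 10)/(1·1 + 1) = 21/2; p² − 111·q² = 441 − 444 = -3.
  k = 3: m = 9, d = 3, a = ⌊(10 + 9)/3⌋ = 6; p/q = (6·21 + 11)/(6·2 + 1) = 137/13; p² − 111·q² = 18769 − 18759 = 10.
  k = 4: m = 9, d = 10, a = ⌊(10 + 9)/10⌋ = 1; p/q = (1·137 + 21)/(1·13 + 2) = 158/15; p² − 111·q² = 24964 − 24975 = -11.
  k = 5: m = 1, d = 11, a = ⌊(10 + 1)/11⌋ = 1; p/q = (1·158 + 137)/(1·15 + 13) = 295/28; p² − 111·q² = 87025 − 87024 = 1.
  The first convergent with p² − 111·q² = 1 gives the fundamental solution (x₁, y₁) = (295, 28).
Step 2: Apply the recurrence (x_{n+1}, y_{n+1}) = (x₁x_n + 111y₁y_n, x₁y_n + y₁x_n) repeatedly.
  From (x_1, y_1) = (295, 28): x_2 = 295·295 + 111·28·28 = 174049; y_2 = 295·28 + 28·295 = 16520.
  From (x_2, y_2) = (174049, 16520): x_3 = 295·174049 + 111·28·16520 = 102688615; y_3 = 295·16520 + 28·174049 = 9746772.
  From (x_3, y_3) = (102688615, 9746772): x_4 = 295·102688615 + 111·28·9746772 = 60586108801; y_4 = 295·9746772 + 28·102688615 = 5750578960.
Step 3: Verify x_4² - 111·y_4² = 3670676579646609657601 - 3670676579646609657600 = 1 (should be 1). ✓

(x_1, y_1) = (295, 28); (x_4, y_4) = (60586108801, 5750578960).


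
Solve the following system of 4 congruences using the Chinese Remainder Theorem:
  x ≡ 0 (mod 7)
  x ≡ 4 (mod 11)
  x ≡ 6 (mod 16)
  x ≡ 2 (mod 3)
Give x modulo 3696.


Product of moduli M = 7 · 11 · 16 · 3 = 3696.
Merge one congruence at a time:
  Start: x ≡ 0 (mod 7).
  Combine with x ≡ 4 (mod 11); new modulus lcm = 77.
    Write x = 0 + 7·t and substitute into x ≡ 4 (mod 11): 7·t ≡ 4 − 0 = 4 (mod 11).
    The inverse of 7 mod 11 is 8 (since 7·8 = 56 = 5·11 + 1), so t ≡ 8·4 = 32 ≡ 10 (mod 11).
    Then x = 0 + 7·10 = 70, valid modulo lcm(7, 11) = 77: x ≡ 70 (mod 77).
  Combine with x ≡ 6 (mod 16); new modulus lcm = 1232.
    Write x = 70 + 77·t and substitute into x ≡ 6 (mod 16): 77·t ≡ 6 − 70 = -64 (mod 16).
    Reduce coefficients mod 16: 13·t ≡ 0 (mod 16).
    The inverse of 13 mod 16 is 5 (since 13·5 = 65 = 4·16 + 1), so t ≡ 5·0 = 0 ≡ 0 (mod 16).
    Then x = 70 + 77·0 = 70, valid modulo lcm(77, 16) = 1232: x ≡ 70 (mod 1232).
  Combine with x ≡ 2 (mod 3); new modulus lcm = 3696.
    Write x = 70 + 1232·t and substitute into x ≡ 2 (mod 3): 1232·t ≡ 2 − 70 = -68 (mod 3).
    Reduce coefficients mod 3: 2·t ≡ 1 (mod 3).
    The inverse of 2 mod 3 is 2 (since 2·2 = 4 = 1·3 + 1), so t ≡ 2·1 = 2 ≡ 2 (mod 3).
    Then x = 70 + 1232·2 = 2534, valid modulo lcm(1232, 3) = 3696: x ≡ 2534 (mod 3696).
Verify against each original: 2534 mod 7 = 0, 2534 mod 11 = 4, 2534 mod 16 = 6, 2534 mod 3 = 2.

x ≡ 2534 (mod 3696).


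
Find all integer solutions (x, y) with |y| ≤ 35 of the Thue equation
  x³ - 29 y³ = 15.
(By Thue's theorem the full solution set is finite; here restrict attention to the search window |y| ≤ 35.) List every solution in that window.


The equation is x³ - 29y³ = 15. For fixed y, x³ = 29·y³ + 15, so a solution requires the RHS to be a perfect cube.
Strategy: iterate y from -35 to 35, compute RHS = 29·y³ + 15, and check whether it is a (positive or negative) perfect cube.
Check small values of y:
  y = 0: RHS = 15 is not a perfect cube.
  y = 1: RHS = 44 is not a perfect cube.
  y = -1: RHS = -14 is not a perfect cube.
  y = 2: RHS = 247 is not a perfect cube.
  y = -2: RHS = -217 is not a perfect cube.
  y = 3: RHS = 798 is not a perfect cube.
  y = -3: RHS = -768 is not a perfect cube.
Continuing the search up to |y| = 35 finds no solutions either.
No (x, y) in the scanned range satisfies the equation.

No integer solutions with |y| ≤ 35.


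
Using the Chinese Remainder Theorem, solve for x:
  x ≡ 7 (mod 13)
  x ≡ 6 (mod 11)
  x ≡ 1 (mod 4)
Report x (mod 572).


Moduli 13, 11, 4 are pairwise coprime; by CRT there is a unique solution modulo M = 13 · 11 · 4 = 572.
Solve pairwise, accumulating the modulus:
  Start with x ≡ 7 (mod 13).
  Combine with x ≡ 6 (mod 11): since gcd(13, 11) = 1, we get a unique residue mod 143.
    Write x = 7 + 13·t and substitute into x ≡ 6 (mod 11): 13·t ≡ 6 − 7 = -1 (mod 11).
    Reduce coefficients mod 11: 2·t ≡ 10 (mod 11).
    The inverse of 2 mod 11 is 6 (since 2·6 = 12 = 1·11 + 1), so t ≡ 6·10 = 60 ≡ 5 (mod 11).
    Then x = 7 + 13·5 = 72, valid modulo lcm(13, 11) = 143: x ≡ 72 (mod 143).
  Combine with x ≡ 1 (mod 4): since gcd(143, 4) = 1, we get a unique residue mod 572.
    Write x = 72 + 143·t and substitute into x ≡ 1 (mod 4): 143·t ≡ 1 − 72 = -71 (mod 4).
    Reduce coefficients mod 4: 3·t ≡ 1 (mod 4).
    The inverse of 3 mod 4 is 3 (since 3·3 = 9 = 2·4 + 1), so t ≡ 3·1 = 3 ≡ 3 (mod 4).
    Then x = 72 + 143·3 = 501, valid modulo lcm(143, 4) = 572: x ≡ 501 (mod 572).
Verify: 501 mod 13 = 7 ✓, 501 mod 11 = 6 ✓, 501 mod 4 = 1 ✓.

x ≡ 501 (mod 572).


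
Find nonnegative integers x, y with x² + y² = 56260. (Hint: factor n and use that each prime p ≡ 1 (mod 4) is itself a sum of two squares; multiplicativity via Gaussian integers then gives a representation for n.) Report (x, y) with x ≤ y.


Step 1: Factor n = 56260 = 2^2 · 5 · 29 · 97.
Step 2: Check the mod-4 condition on each prime factor: 2 = 2 (special); 5 ≡ 1 (mod 4), exponent 1; 29 ≡ 1 (mod 4), exponent 1; 97 ≡ 1 (mod 4), exponent 1.
All primes ≡ 3 (mod 4) appear to even exponent (or don't appear), so by the two-squares theorem n IS expressible as a sum of two squares.
Step 3: Build a representation. Group n = k² · m with k = 2 and m = 5 · 29 · 97 = 14065 (a product of primes ≡ 1 (mod 4)); a representation of m scales to one of n via (k·x)² + (k·y)² = k²(x² + y²). Each prime p ≡ 1 (mod 4) is itself a sum of two squares; find a² by testing p − a² for a perfect square:
  5: 5 − 1² = 4 = 2² ⇒ 5 = 1² + 2².
  29: 29 − 1² = 28, 29 − 2² = 25 = 5² ⇒ 29 = 2² + 5².
  97: 97 − 1² = 96, 97 − 2² = 93, 97 − 3² = 88, 97 − 4² = 81 = 9² ⇒ 97 = 4² + 9².
  Combine using the Brahmagupta–Fibonacci identity (a² + b²)(c² + d²) = (ac − bd)² + (ad + bc)² = (ac + bd)² + (ad − bc)²:
  5 · 29 = 145: from (1² + 2²)(2² + 5²), take (1·2 − 2·5, 1·5 + 2·2) = (2 − 10, 5 + 4) = (-8, 9); dropping signs (only squares matter) gives (8, 9); check 8² + 9² = 64 + 81 = 145 ✓.
  145 · 97 = 14065: from (8² + 9²)(4² + 9²), take (8·4 − 9·9, 8·9 + 9·4) = (32 − 81, 72 + 36) = (-49, 108); dropping signs (only squares matter) gives (49, 108); check 49² + 108² = 2401 + 11664 = 14065 ✓.
  Scale by k = 2: (2·49, 2·108) = (98, 216).
Step 4: Order so x ≤ y and verify: 98² + 216² = 9604 + 46656 = 56260 = n. ✓

n = 56260 = 98² + 216² (one valid representation with x ≤ y).


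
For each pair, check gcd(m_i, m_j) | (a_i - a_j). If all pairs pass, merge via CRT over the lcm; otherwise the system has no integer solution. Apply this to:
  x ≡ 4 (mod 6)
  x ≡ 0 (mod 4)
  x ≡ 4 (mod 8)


Moduli 6, 4, 8 are not pairwise coprime, so CRT works modulo lcm(m_i) when all pairwise compatibility conditions hold.
Pairwise compatibility: gcd(m_i, m_j) must divide a_i - a_j for every pair.
Merge one congruence at a time:
  Start: x ≡ 4 (mod 6).
  Combine with x ≡ 0 (mod 4): gcd(6, 4) = 2; 0 - 4 = -4, which IS divisible by 2, so compatible.
    Write x = 4 + 6·t and substitute into x ≡ 0 (mod 4): 6·t ≡ 0 − 4 = -4 (mod 4).
    Divide the congruence (and modulus) by g = 2: 3·t ≡ -2 (mod 2).
    Reduce coefficients mod 2: 1·t ≡ 0 (mod 2).
    So t ≡ 0 (mod 2).
    Then x = 4 + 6·0 = 4, valid modulo lcm(6, 4) = 12: x ≡ 4 (mod 12).
  Combine with x ≡ 4 (mod 8): gcd(12, 8) = 4; 4 - 4 = 0, which IS divisible by 4, so compatible.
    Write x = 4 + 12·t and substitute into x ≡ 4 (mod 8): 12·t ≡ 4 − 4 = 0 (mod 8).
    Divide the congruence (and modulus) by g = 4: 3·t ≡ 0 (mod 2).
    Reduce coefficients mod 2: 1·t ≡ 0 (mod 2).
    So t ≡ 0 (mod 2).
    Then x = 4 + 12·0 = 4, valid modulo lcm(12, 8) = 24: x ≡ 4 (mod 24).
Verify: 4 mod 6 = 4, 4 mod 4 = 0, 4 mod 8 = 4.

x ≡ 4 (mod 24).


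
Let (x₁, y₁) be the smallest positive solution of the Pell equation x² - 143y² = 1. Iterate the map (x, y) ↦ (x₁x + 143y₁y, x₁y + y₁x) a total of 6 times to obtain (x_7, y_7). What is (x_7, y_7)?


Step 1: Find the fundamental solution (x₁, y₁) of x² - 143y² = 1.
  Expand √143 as a continued fraction. a₀ = ⌊√143⌋ = 11; iterate m_{k+1} = d_k·a_k − m_k, d_{k+1} = (143 − m_{k+1}²)/d_k, a_{k+1} = ⌊(a₀ + m_{k+1})/d_{k+1}⌋ (starting m₀ = 0, d₀ = 1), with convergents p_k = a_k·p_{k-1} + p_{k-2}, q_k = a_k·q_{k-1} + q_{k-2} (p₋₁ = 1, q₋₁ = 0):
  k = 0: a₀ = 11; p₀/q₀ = 11/1; p₀² − 143·q₀² = 121 − 143 = -22.
  k = 1: m = 11, d = 22, a = ⌊(11 + 11)/22⌋ = 1; p/q = (1·11 + 1)/(1·1 + 0) = 12/1; p² − 143·q² = 144 − 143 = 1.
  The first convergent with p² − 143·q² = 1 gives the fundamental solution (x₁, y₁) = (12, 1).
Step 2: Apply the recurrence (x_{n+1}, y_{n+1}) = (x₁x_n + 143y₁y_n, x₁y_n + y₁x_n) repeatedly.
  From (x_1, y_1) = (12, 1): x_2 = 12·12 + 143·1·1 = 287; y_2 = 12·1 + 1·12 = 24.
  From (x_2, y_2) = (287, 24): x_3 = 12·287 + 143·1·24 = 6876; y_3 = 12·24 + 1·287 = 575.
  From (x_3, y_3) = (6876, 575): x_4 = 12·6876 + 143·1·575 = 164737; y_4 = 12·575 + 1·6876 = 13776.
  From (x_4, y_4) = (164737, 13776): x_5 = 12·164737 + 143·1·13776 = 3946812; y_5 = 12·13776 + 1·164737 = 330049.
  From (x_5, y_5) = (3946812, 330049): x_6 = 12·3946812 + 143·1·330049 = 94558751; y_6 = 12·330049 + 1·3946812 = 7907400.
  From (x_6, y_6) = (94558751, 7907400): x_7 = 12·94558751 + 143·1·7907400 = 2265463212; y_7 = 12·7907400 + 1·94558751 = 189447551.
Step 3: Verify x_7² - 143·y_7² = 5132323564925356944 - 5132323564925356943 = 1 (should be 1). ✓

(x_1, y_1) = (12, 1); (x_7, y_7) = (2265463212, 189447551).


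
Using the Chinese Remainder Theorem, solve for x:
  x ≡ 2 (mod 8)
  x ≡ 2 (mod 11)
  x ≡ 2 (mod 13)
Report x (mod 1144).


Moduli 8, 11, 13 are pairwise coprime; by CRT there is a unique solution modulo M = 8 · 11 · 13 = 1144.
Solve pairwise, accumulating the modulus:
  Start with x ≡ 2 (mod 8).
  Combine with x ≡ 2 (mod 11): since gcd(8, 11) = 1, we get a unique residue mod 88.
    Write x = 2 + 8·t and substitute into x ≡ 2 (mod 11): 8·t ≡ 2 − 2 = 0 (mod 11).
    The inverse of 8 mod 11 is 7 (since 8·7 = 56 = 5·11 + 1), so t ≡ 7·0 = 0 ≡ 0 (mod 11).
    Then x = 2 + 8·0 = 2, valid modulo lcm(8, 11) = 88: x ≡ 2 (mod 88).
  Combine with x ≡ 2 (mod 13): since gcd(88, 13) = 1, we get a unique residue mod 1144.
    Write x = 2 + 88·t and substitute into x ≡ 2 (mod 13): 88·t ≡ 2 − 2 = 0 (mod 13).
    Reduce coefficients mod 13: 10·t ≡ 0 (mod 13).
    The inverse of 10 mod 13 is 4 (since 10·4 = 40 = 3·13 + 1), so t ≡ 4·0 = 0 ≡ 0 (mod 13).
    Then x = 2 + 88·0 = 2, valid modulo lcm(88, 13) = 1144: x ≡ 2 (mod 1144).
Verify: 2 mod 8 = 2 ✓, 2 mod 11 = 2 ✓, 2 mod 13 = 2 ✓.

x ≡ 2 (mod 1144).


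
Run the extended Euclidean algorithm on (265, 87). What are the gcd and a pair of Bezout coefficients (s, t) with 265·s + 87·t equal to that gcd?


Euclidean algorithm on (265, 87) — divide until remainder is 0:
  265 = 3 · 87 + 4
  87 = 21 · 4 + 3
  4 = 1 · 3 + 1
  3 = 3 · 1 + 0
gcd(265, 87) = 1.
Track Bezout coefficients alongside the remainders: start with r₀ = 265 = a·1 + b·0 (s = 1, t = 0) and r₁ = 87 = a·0 + b·1 (s = 0, t = 1); each new remainder r_{k+1} = r_{k-1} − q_k·r_k inherits s_{k+1} = s_{k-1} − q_k·s_k, t_{k+1} = t_{k-1} − q_k·t_k, so r_k = a·s_k + b·t_k at every step:
  q = 3: r = 4, s = 1 − 3·0 = 1, t = 0 − 3·1 = -3  (check: 265·1 + 87·(-3) = 4)
  q = 21: r = 3, s = 0 − 21·1 = -21, t = 1 − 21·(-3) = 64  (check: 265·(-21) + 87·64 = 3)
  q = 1: r = 1, s = 1 − 1·(-21) = 22, t = -3 − 1·64 = -67  (check: 265·22 + 87·(-67) = 1)
The row with r = 1 (the gcd) gives the Bezout coefficients s = 22, t = -67.
Result: 265 · (22) + 87 · (-67) = 1.

gcd(265, 87) = 1; s = 22, t = -67 (check: 265·22 + 87·(-67) = 1).


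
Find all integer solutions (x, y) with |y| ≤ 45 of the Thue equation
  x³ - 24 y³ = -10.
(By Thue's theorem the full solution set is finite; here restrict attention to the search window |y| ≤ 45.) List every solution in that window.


The equation is x³ - 24y³ = -10. For fixed y, x³ = 24·y³ − 10, so a solution requires the RHS to be a perfect cube.
Strategy: iterate y from -45 to 45, compute RHS = 24·y³ − 10, and check whether it is a (positive or negative) perfect cube.
Check small values of y:
  y = 0: RHS = -10 is not a perfect cube.
  y = 1: RHS = 14 is not a perfect cube.
  y = -1: RHS = -34 is not a perfect cube.
  y = 2: RHS = 182 is not a perfect cube.
  y = -2: RHS = -202 is not a perfect cube.
  y = 3: RHS = 638 is not a perfect cube.
  y = -3: RHS = -658 is not a perfect cube.
Continuing the search up to |y| = 45 finds no solutions either.
No (x, y) in the scanned range satisfies the equation.

No integer solutions with |y| ≤ 45.


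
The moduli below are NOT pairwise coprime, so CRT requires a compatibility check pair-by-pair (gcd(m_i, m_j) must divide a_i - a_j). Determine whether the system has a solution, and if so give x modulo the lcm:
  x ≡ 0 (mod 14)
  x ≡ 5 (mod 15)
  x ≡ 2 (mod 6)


Moduli 14, 15, 6 are not pairwise coprime, so CRT works modulo lcm(m_i) when all pairwise compatibility conditions hold.
Pairwise compatibility: gcd(m_i, m_j) must divide a_i - a_j for every pair.
Merge one congruence at a time:
  Start: x ≡ 0 (mod 14).
  Combine with x ≡ 5 (mod 15): gcd(14, 15) = 1; 5 - 0 = 5, which IS divisible by 1, so compatible.
    Write x = 0 + 14·t and substitute into x ≡ 5 (mod 15): 14·t ≡ 5 − 0 = 5 (mod 15).
    The inverse of 14 mod 15 is 14 (since 14·14 = 196 = 13·15 + 1), so t ≡ 14·5 = 70 ≡ 10 (mod 15).
    Then x = 0 + 14·10 = 140, valid modulo lcm(14, 15) = 210: x ≡ 140 (mod 210).
  Combine with x ≡ 2 (mod 6): gcd(210, 6) = 6; 2 - 140 = -138, which IS divisible by 6, so compatible.
    Write x = 140 + 210·t and substitute into x ≡ 2 (mod 6): 210·t ≡ 2 − 140 = -138 (mod 6).
    Divide the congruence (and modulus) by g = 6: 35·t ≡ -23 (mod 1).
    Modulo 1 every t works; take t = 0.
    Then x = 140 + 210·0 = 140, valid modulo lcm(210, 6) = 210: x ≡ 140 (mod 210).
Verify: 140 mod 14 = 0, 140 mod 15 = 5, 140 mod 6 = 2.

x ≡ 140 (mod 210).


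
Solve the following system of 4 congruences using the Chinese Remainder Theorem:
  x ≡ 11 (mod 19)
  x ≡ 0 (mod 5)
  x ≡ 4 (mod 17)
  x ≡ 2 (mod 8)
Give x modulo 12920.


Product of moduli M = 19 · 5 · 17 · 8 = 12920.
Merge one congruence at a time:
  Start: x ≡ 11 (mod 19).
  Combine with x ≡ 0 (mod 5); new modulus lcm = 95.
    Write x = 11 + 19·t and substitute into x ≡ 0 (mod 5): 19·t ≡ 0 − 11 = -11 (mod 5).
    Reduce coefficients mod 5: 4·t ≡ 4 (mod 5).
    The inverse of 4 mod 5 is 4 (since 4·4 = 16 = 3·5 + 1), so t ≡ 4·4 = 16 ≡ 1 (mod 5).
    Then x = 11 + 19·1 = 30, valid modulo lcm(19, 5) = 95: x ≡ 30 (mod 95).
  Combine with x ≡ 4 (mod 17); new modulus lcm = 1615.
    Write x = 30 + 95·t and substitute into x ≡ 4 (mod 17): 95·t ≡ 4 − 30 = -26 (mod 17).
    Reduce coefficients mod 17: 10·t ≡ 8 (mod 17).
    The inverse of 10 mod 17 is 12 (since 10·12 = 120 = 7·17 + 1), so t ≡ 12·8 = 96 ≡ 11 (mod 17).
    Then x = 30 + 95·11 = 1075, valid modulo lcm(95, 17) = 1615: x ≡ 1075 (mod 1615).
  Combine with x ≡ 2 (mod 8); new modulus lcm = 12920.
    Write x = 1075 + 1615·t and substitute into x ≡ 2 (mod 8): 1615·t ≡ 2 − 1075 = -1073 (mod 8).
    Reduce coefficients mod 8: 7·t ≡ 7 (mod 8).
    The inverse of 7 mod 8 is 7 (since 7·7 = 49 = 6·8 + 1), so t ≡ 7·7 = 49 ≡ 1 (mod 8).
    Then x = 1075 + 1615·1 = 2690, valid modulo lcm(1615, 8) = 12920: x ≡ 2690 (mod 12920).
Verify against each original: 2690 mod 19 = 11, 2690 mod 5 = 0, 2690 mod 17 = 4, 2690 mod 8 = 2.

x ≡ 2690 (mod 12920).


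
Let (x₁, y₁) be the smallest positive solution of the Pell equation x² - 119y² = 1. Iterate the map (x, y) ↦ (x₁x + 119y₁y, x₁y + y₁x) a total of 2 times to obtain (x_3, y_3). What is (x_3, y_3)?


Step 1: Find the fundamental solution (x₁, y₁) of x² - 119y² = 1.
  Expand √119 as a continued fraction. a₀ = ⌊√119⌋ = 10; iterate m_{k+1} = d_k·a_k − m_k, d_{k+1} = (119 − m_{k+1}²)/d_k, a_{k+1} = ⌊(a₀ + m_{k+1})/d_{k+1}⌋ (starting m₀ = 0, d₀ = 1), with convergents p_k = a_k·p_{k-1} + p_{k-2}, q_k = a_k·q_{k-1} + q_{k-2} (p₋₁ = 1, q₋₁ = 0):
  k = 0: a₀ = 10; p₀/q₀ = 10/1; p₀² − 119·q₀² = 100 − 119 = -19.
  k = 1: m = 10, d = 19, a = ⌊(10 + 10)/19⌋ = 1; p/q = (1·10 + 1)/(1·1 + 0) = 11/1; p² − 119·q² = 121 − 119 = 2.
  k = 2: m = 9, d = 2, a = ⌊(10 + 9)/2⌋ = 9; p/q = (9·11 + 10)/(9·1 + 1) = 109/10; p² − 119·q² = 11881 − 11900 = -19.
  k = 3: m = 9, d = 19, a = ⌊(10 + 9)/19⌋ = 1; p/q = (1·109 + 11)/(1·10 + 1) = 120/11; p² − 119·q² = 14400 − 14399 = 1.
  The first convergent with p² − 119·q² = 1 gives the fundamental solution (x₁, y₁) = (120, 11).
Step 2: Apply the recurrence (x_{n+1}, y_{n+1}) = (x₁x_n + 119y₁y_n, x₁y_n + y₁x_n) repeatedly.
  From (x_1, y_1) = (120, 11): x_2 = 120·120 + 119·11·11 = 28799; y_2 = 120·11 + 11·120 = 2640.
  From (x_2, y_2) = (28799, 2640): x_3 = 120·28799 + 119·11·2640 = 6911640; y_3 = 120·2640 + 11·28799 = 633589.
Step 3: Verify x_3² - 119·y_3² = 47770767489600 - 47770767489599 = 1 (should be 1). ✓

(x_1, y_1) = (120, 11); (x_3, y_3) = (6911640, 633589).


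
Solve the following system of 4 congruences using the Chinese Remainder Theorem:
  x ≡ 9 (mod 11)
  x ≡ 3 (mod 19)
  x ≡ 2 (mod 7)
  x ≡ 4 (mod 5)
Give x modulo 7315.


Product of moduli M = 11 · 19 · 7 · 5 = 7315.
Merge one congruence at a time:
  Start: x ≡ 9 (mod 11).
  Combine with x ≡ 3 (mod 19); new modulus lcm = 209.
    Write x = 9 + 11·t and substitute into x ≡ 3 (mod 19): 11·t ≡ 3 − 9 = -6 (mod 19).
    Reduce coefficients mod 19: 11·t ≡ 13 (mod 19).
    The inverse of 11 mod 19 is 7 (since 11·7 = 77 = 4·19 + 1), so t ≡ 7·13 = 91 ≡ 15 (mod 19).
    Then x = 9 + 11·15 = 174, valid modulo lcm(11, 19) = 209: x ≡ 174 (mod 209).
  Combine with x ≡ 2 (mod 7); new modulus lcm = 1463.
    Write x = 174 + 209·t and substitute into x ≡ 2 (mod 7): 209·t ≡ 2 − 174 = -172 (mod 7).
    Reduce coefficients mod 7: 6·t ≡ 3 (mod 7).
    The inverse of 6 mod 7 is 6 (since 6·6 = 36 = 5·7 + 1), so t ≡ 6·3 = 18 ≡ 4 (mod 7).
    Then x = 174 + 209·4 = 1010, valid modulo lcm(209, 7) = 1463: x ≡ 1010 (mod 1463).
  Combine with x ≡ 4 (mod 5); new modulus lcm = 7315.
    Write x = 1010 + 1463·t and substitute into x ≡ 4 (mod 5): 1463·t ≡ 4 − 1010 = -1006 (mod 5).
    Reduce coefficients mod 5: 3·t ≡ 4 (mod 5).
    The inverse of 3 mod 5 is 2 (since 3·2 = 6 = 1·5 + 1), so t ≡ 2·4 = 8 ≡ 3 (mod 5).
    Then x = 1010 + 1463·3 = 5399, valid modulo lcm(1463, 5) = 7315: x ≡ 5399 (mod 7315).
Verify against each original: 5399 mod 11 = 9, 5399 mod 19 = 3, 5399 mod 7 = 2, 5399 mod 5 = 4.

x ≡ 5399 (mod 7315).


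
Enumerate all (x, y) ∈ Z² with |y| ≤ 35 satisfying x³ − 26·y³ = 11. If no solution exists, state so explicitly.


The equation is x³ - 26y³ = 11. For fixed y, x³ = 26·y³ + 11, so a solution requires the RHS to be a perfect cube.
Strategy: iterate y from -35 to 35, compute RHS = 26·y³ + 11, and check whether it is a (positive or negative) perfect cube.
Check small values of y:
  y = 0: RHS = 11 is not a perfect cube.
  y = 1: RHS = 37 is not a perfect cube.
  y = -1: RHS = -15 is not a perfect cube.
  y = 2: RHS = 219 is not a perfect cube.
  y = -2: RHS = -197 is not a perfect cube.
  y = 3: RHS = 713 is not a perfect cube.
  y = -3: RHS = -691 is not a perfect cube.
Continuing the search up to |y| = 35 finds no solutions either.
No (x, y) in the scanned range satisfies the equation.

No integer solutions with |y| ≤ 35.
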